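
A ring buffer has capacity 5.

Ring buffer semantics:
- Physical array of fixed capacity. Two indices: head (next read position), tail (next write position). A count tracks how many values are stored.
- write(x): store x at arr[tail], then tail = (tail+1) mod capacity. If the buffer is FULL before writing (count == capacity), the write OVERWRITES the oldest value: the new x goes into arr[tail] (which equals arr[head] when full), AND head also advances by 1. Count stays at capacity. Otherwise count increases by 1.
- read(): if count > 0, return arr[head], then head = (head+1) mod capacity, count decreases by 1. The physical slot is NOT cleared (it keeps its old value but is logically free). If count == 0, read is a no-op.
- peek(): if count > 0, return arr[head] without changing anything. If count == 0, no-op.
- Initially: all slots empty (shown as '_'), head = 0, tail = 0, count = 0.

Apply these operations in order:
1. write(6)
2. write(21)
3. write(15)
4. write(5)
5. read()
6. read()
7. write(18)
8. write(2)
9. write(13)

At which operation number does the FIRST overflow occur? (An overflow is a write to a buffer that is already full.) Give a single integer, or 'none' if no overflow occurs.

Answer: none

Derivation:
After op 1 (write(6)): arr=[6 _ _ _ _] head=0 tail=1 count=1
After op 2 (write(21)): arr=[6 21 _ _ _] head=0 tail=2 count=2
After op 3 (write(15)): arr=[6 21 15 _ _] head=0 tail=3 count=3
After op 4 (write(5)): arr=[6 21 15 5 _] head=0 tail=4 count=4
After op 5 (read()): arr=[6 21 15 5 _] head=1 tail=4 count=3
After op 6 (read()): arr=[6 21 15 5 _] head=2 tail=4 count=2
After op 7 (write(18)): arr=[6 21 15 5 18] head=2 tail=0 count=3
After op 8 (write(2)): arr=[2 21 15 5 18] head=2 tail=1 count=4
After op 9 (write(13)): arr=[2 13 15 5 18] head=2 tail=2 count=5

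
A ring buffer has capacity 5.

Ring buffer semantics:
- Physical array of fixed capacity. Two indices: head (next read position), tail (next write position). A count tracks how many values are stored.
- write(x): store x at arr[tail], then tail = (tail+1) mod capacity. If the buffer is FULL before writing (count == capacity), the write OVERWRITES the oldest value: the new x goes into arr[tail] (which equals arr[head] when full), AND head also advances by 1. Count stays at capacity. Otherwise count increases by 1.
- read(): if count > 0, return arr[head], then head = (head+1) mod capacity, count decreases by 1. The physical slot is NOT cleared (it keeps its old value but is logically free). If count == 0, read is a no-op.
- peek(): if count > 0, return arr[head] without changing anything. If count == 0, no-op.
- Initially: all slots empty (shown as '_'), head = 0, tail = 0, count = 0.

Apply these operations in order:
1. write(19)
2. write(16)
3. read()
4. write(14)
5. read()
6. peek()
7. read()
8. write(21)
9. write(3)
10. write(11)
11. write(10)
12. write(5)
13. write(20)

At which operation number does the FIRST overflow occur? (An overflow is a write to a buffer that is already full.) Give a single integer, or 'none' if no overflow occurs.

After op 1 (write(19)): arr=[19 _ _ _ _] head=0 tail=1 count=1
After op 2 (write(16)): arr=[19 16 _ _ _] head=0 tail=2 count=2
After op 3 (read()): arr=[19 16 _ _ _] head=1 tail=2 count=1
After op 4 (write(14)): arr=[19 16 14 _ _] head=1 tail=3 count=2
After op 5 (read()): arr=[19 16 14 _ _] head=2 tail=3 count=1
After op 6 (peek()): arr=[19 16 14 _ _] head=2 tail=3 count=1
After op 7 (read()): arr=[19 16 14 _ _] head=3 tail=3 count=0
After op 8 (write(21)): arr=[19 16 14 21 _] head=3 tail=4 count=1
After op 9 (write(3)): arr=[19 16 14 21 3] head=3 tail=0 count=2
After op 10 (write(11)): arr=[11 16 14 21 3] head=3 tail=1 count=3
After op 11 (write(10)): arr=[11 10 14 21 3] head=3 tail=2 count=4
After op 12 (write(5)): arr=[11 10 5 21 3] head=3 tail=3 count=5
After op 13 (write(20)): arr=[11 10 5 20 3] head=4 tail=4 count=5

Answer: 13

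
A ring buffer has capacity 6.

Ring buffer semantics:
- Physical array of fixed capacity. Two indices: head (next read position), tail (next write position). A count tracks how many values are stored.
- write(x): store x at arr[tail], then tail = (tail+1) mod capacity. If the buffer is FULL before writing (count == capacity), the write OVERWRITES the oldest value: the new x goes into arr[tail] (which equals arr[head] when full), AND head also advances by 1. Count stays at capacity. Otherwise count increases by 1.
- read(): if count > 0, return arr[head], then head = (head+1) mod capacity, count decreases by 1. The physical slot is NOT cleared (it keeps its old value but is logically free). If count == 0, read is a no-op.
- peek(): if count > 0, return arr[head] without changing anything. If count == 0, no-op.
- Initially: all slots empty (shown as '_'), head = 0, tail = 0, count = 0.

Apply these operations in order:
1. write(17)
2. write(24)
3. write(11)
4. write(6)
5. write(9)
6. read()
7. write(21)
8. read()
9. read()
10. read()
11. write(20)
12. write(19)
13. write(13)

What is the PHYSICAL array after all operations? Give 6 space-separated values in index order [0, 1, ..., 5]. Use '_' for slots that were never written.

Answer: 20 19 13 6 9 21

Derivation:
After op 1 (write(17)): arr=[17 _ _ _ _ _] head=0 tail=1 count=1
After op 2 (write(24)): arr=[17 24 _ _ _ _] head=0 tail=2 count=2
After op 3 (write(11)): arr=[17 24 11 _ _ _] head=0 tail=3 count=3
After op 4 (write(6)): arr=[17 24 11 6 _ _] head=0 tail=4 count=4
After op 5 (write(9)): arr=[17 24 11 6 9 _] head=0 tail=5 count=5
After op 6 (read()): arr=[17 24 11 6 9 _] head=1 tail=5 count=4
After op 7 (write(21)): arr=[17 24 11 6 9 21] head=1 tail=0 count=5
After op 8 (read()): arr=[17 24 11 6 9 21] head=2 tail=0 count=4
After op 9 (read()): arr=[17 24 11 6 9 21] head=3 tail=0 count=3
After op 10 (read()): arr=[17 24 11 6 9 21] head=4 tail=0 count=2
After op 11 (write(20)): arr=[20 24 11 6 9 21] head=4 tail=1 count=3
After op 12 (write(19)): arr=[20 19 11 6 9 21] head=4 tail=2 count=4
After op 13 (write(13)): arr=[20 19 13 6 9 21] head=4 tail=3 count=5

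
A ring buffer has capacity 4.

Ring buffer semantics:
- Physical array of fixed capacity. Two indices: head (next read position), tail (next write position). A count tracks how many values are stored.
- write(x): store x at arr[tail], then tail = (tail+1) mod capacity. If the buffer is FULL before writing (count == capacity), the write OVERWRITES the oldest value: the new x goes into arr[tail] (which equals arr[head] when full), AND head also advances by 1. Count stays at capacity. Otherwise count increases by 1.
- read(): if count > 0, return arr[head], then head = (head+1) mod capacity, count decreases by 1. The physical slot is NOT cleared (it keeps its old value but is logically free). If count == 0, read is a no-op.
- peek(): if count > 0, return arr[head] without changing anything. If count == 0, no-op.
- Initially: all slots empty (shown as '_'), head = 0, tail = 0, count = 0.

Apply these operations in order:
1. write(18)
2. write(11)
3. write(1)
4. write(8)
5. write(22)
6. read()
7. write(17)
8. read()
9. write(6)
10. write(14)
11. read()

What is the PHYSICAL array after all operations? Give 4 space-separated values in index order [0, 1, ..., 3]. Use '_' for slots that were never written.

Answer: 22 17 6 14

Derivation:
After op 1 (write(18)): arr=[18 _ _ _] head=0 tail=1 count=1
After op 2 (write(11)): arr=[18 11 _ _] head=0 tail=2 count=2
After op 3 (write(1)): arr=[18 11 1 _] head=0 tail=3 count=3
After op 4 (write(8)): arr=[18 11 1 8] head=0 tail=0 count=4
After op 5 (write(22)): arr=[22 11 1 8] head=1 tail=1 count=4
After op 6 (read()): arr=[22 11 1 8] head=2 tail=1 count=3
After op 7 (write(17)): arr=[22 17 1 8] head=2 tail=2 count=4
After op 8 (read()): arr=[22 17 1 8] head=3 tail=2 count=3
After op 9 (write(6)): arr=[22 17 6 8] head=3 tail=3 count=4
After op 10 (write(14)): arr=[22 17 6 14] head=0 tail=0 count=4
After op 11 (read()): arr=[22 17 6 14] head=1 tail=0 count=3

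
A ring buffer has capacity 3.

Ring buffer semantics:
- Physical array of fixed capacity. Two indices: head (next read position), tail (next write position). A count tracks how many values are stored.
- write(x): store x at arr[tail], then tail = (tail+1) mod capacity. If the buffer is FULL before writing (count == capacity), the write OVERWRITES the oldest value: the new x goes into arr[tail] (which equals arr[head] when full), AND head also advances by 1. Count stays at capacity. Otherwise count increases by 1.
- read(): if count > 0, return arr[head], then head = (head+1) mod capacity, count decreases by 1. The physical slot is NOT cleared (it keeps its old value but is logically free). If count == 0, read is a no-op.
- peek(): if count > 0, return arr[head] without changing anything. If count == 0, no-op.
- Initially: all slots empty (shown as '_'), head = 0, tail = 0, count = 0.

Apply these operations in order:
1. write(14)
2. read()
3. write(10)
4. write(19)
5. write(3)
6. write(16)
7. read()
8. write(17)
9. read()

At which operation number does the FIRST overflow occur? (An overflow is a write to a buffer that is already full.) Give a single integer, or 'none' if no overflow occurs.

Answer: 6

Derivation:
After op 1 (write(14)): arr=[14 _ _] head=0 tail=1 count=1
After op 2 (read()): arr=[14 _ _] head=1 tail=1 count=0
After op 3 (write(10)): arr=[14 10 _] head=1 tail=2 count=1
After op 4 (write(19)): arr=[14 10 19] head=1 tail=0 count=2
After op 5 (write(3)): arr=[3 10 19] head=1 tail=1 count=3
After op 6 (write(16)): arr=[3 16 19] head=2 tail=2 count=3
After op 7 (read()): arr=[3 16 19] head=0 tail=2 count=2
After op 8 (write(17)): arr=[3 16 17] head=0 tail=0 count=3
After op 9 (read()): arr=[3 16 17] head=1 tail=0 count=2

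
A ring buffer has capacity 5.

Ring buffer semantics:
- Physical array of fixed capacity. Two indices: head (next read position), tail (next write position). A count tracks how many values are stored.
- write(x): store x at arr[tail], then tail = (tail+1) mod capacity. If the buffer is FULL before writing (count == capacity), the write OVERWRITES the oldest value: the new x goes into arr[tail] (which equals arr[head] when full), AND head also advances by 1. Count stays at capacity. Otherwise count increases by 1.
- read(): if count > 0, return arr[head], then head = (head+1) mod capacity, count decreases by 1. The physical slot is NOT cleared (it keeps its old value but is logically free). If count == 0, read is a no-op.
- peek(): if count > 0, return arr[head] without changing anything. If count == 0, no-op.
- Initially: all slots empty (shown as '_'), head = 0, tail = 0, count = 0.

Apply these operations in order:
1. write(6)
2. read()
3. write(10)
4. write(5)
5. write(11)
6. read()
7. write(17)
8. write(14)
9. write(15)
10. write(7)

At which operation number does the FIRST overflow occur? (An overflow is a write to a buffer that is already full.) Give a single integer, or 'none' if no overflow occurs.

Answer: 10

Derivation:
After op 1 (write(6)): arr=[6 _ _ _ _] head=0 tail=1 count=1
After op 2 (read()): arr=[6 _ _ _ _] head=1 tail=1 count=0
After op 3 (write(10)): arr=[6 10 _ _ _] head=1 tail=2 count=1
After op 4 (write(5)): arr=[6 10 5 _ _] head=1 tail=3 count=2
After op 5 (write(11)): arr=[6 10 5 11 _] head=1 tail=4 count=3
After op 6 (read()): arr=[6 10 5 11 _] head=2 tail=4 count=2
After op 7 (write(17)): arr=[6 10 5 11 17] head=2 tail=0 count=3
After op 8 (write(14)): arr=[14 10 5 11 17] head=2 tail=1 count=4
After op 9 (write(15)): arr=[14 15 5 11 17] head=2 tail=2 count=5
After op 10 (write(7)): arr=[14 15 7 11 17] head=3 tail=3 count=5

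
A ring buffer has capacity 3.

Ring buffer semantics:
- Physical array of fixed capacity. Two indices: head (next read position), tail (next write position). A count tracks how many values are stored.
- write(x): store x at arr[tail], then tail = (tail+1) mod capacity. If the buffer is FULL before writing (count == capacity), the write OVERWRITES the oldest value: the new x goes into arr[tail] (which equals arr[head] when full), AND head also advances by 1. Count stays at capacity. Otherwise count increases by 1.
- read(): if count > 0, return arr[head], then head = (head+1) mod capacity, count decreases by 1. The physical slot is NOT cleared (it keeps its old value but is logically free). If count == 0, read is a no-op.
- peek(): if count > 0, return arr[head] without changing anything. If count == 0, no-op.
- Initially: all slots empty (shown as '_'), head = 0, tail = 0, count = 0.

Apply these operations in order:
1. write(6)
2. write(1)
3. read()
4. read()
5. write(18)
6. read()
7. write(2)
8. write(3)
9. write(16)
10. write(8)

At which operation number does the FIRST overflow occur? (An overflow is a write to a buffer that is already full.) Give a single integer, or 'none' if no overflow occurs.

After op 1 (write(6)): arr=[6 _ _] head=0 tail=1 count=1
After op 2 (write(1)): arr=[6 1 _] head=0 tail=2 count=2
After op 3 (read()): arr=[6 1 _] head=1 tail=2 count=1
After op 4 (read()): arr=[6 1 _] head=2 tail=2 count=0
After op 5 (write(18)): arr=[6 1 18] head=2 tail=0 count=1
After op 6 (read()): arr=[6 1 18] head=0 tail=0 count=0
After op 7 (write(2)): arr=[2 1 18] head=0 tail=1 count=1
After op 8 (write(3)): arr=[2 3 18] head=0 tail=2 count=2
After op 9 (write(16)): arr=[2 3 16] head=0 tail=0 count=3
After op 10 (write(8)): arr=[8 3 16] head=1 tail=1 count=3

Answer: 10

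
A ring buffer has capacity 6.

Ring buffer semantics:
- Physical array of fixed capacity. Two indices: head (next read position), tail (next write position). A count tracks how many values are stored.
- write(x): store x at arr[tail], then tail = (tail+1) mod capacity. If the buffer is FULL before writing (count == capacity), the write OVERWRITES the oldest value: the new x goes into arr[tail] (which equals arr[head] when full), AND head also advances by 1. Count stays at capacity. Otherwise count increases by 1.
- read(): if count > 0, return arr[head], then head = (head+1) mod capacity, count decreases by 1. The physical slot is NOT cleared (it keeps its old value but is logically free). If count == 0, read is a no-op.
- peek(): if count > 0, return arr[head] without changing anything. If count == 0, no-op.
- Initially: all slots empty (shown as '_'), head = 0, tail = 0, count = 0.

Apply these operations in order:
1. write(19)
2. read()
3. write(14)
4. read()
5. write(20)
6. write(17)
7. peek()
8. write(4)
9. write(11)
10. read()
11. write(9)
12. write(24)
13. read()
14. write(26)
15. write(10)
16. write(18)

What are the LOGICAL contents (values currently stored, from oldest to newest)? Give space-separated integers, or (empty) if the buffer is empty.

After op 1 (write(19)): arr=[19 _ _ _ _ _] head=0 tail=1 count=1
After op 2 (read()): arr=[19 _ _ _ _ _] head=1 tail=1 count=0
After op 3 (write(14)): arr=[19 14 _ _ _ _] head=1 tail=2 count=1
After op 4 (read()): arr=[19 14 _ _ _ _] head=2 tail=2 count=0
After op 5 (write(20)): arr=[19 14 20 _ _ _] head=2 tail=3 count=1
After op 6 (write(17)): arr=[19 14 20 17 _ _] head=2 tail=4 count=2
After op 7 (peek()): arr=[19 14 20 17 _ _] head=2 tail=4 count=2
After op 8 (write(4)): arr=[19 14 20 17 4 _] head=2 tail=5 count=3
After op 9 (write(11)): arr=[19 14 20 17 4 11] head=2 tail=0 count=4
After op 10 (read()): arr=[19 14 20 17 4 11] head=3 tail=0 count=3
After op 11 (write(9)): arr=[9 14 20 17 4 11] head=3 tail=1 count=4
After op 12 (write(24)): arr=[9 24 20 17 4 11] head=3 tail=2 count=5
After op 13 (read()): arr=[9 24 20 17 4 11] head=4 tail=2 count=4
After op 14 (write(26)): arr=[9 24 26 17 4 11] head=4 tail=3 count=5
After op 15 (write(10)): arr=[9 24 26 10 4 11] head=4 tail=4 count=6
After op 16 (write(18)): arr=[9 24 26 10 18 11] head=5 tail=5 count=6

Answer: 11 9 24 26 10 18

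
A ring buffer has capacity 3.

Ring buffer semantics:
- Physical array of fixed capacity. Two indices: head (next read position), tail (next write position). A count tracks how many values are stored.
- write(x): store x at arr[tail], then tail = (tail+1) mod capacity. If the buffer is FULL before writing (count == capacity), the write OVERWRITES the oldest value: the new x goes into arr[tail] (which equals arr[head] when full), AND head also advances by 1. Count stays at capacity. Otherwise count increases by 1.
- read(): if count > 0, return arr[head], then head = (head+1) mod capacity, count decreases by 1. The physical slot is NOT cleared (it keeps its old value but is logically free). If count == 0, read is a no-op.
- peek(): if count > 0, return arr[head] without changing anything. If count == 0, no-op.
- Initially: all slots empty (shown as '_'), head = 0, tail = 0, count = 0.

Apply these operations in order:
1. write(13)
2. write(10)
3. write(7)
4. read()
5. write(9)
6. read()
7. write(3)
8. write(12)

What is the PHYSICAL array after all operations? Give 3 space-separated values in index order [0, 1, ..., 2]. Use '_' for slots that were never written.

Answer: 9 3 12

Derivation:
After op 1 (write(13)): arr=[13 _ _] head=0 tail=1 count=1
After op 2 (write(10)): arr=[13 10 _] head=0 tail=2 count=2
After op 3 (write(7)): arr=[13 10 7] head=0 tail=0 count=3
After op 4 (read()): arr=[13 10 7] head=1 tail=0 count=2
After op 5 (write(9)): arr=[9 10 7] head=1 tail=1 count=3
After op 6 (read()): arr=[9 10 7] head=2 tail=1 count=2
After op 7 (write(3)): arr=[9 3 7] head=2 tail=2 count=3
After op 8 (write(12)): arr=[9 3 12] head=0 tail=0 count=3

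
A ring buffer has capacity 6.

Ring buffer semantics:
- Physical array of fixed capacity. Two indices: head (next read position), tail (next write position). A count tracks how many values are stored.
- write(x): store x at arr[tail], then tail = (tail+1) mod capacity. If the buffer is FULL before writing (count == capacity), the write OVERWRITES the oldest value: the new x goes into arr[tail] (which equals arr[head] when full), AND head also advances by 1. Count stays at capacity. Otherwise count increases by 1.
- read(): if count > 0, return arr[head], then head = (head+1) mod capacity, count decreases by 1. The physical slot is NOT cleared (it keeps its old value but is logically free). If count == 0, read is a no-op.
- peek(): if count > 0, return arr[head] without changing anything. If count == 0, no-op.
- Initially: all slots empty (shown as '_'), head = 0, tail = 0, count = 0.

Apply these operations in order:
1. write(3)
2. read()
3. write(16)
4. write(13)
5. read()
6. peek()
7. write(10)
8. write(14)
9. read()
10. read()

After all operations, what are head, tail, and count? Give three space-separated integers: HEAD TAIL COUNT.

Answer: 4 5 1

Derivation:
After op 1 (write(3)): arr=[3 _ _ _ _ _] head=0 tail=1 count=1
After op 2 (read()): arr=[3 _ _ _ _ _] head=1 tail=1 count=0
After op 3 (write(16)): arr=[3 16 _ _ _ _] head=1 tail=2 count=1
After op 4 (write(13)): arr=[3 16 13 _ _ _] head=1 tail=3 count=2
After op 5 (read()): arr=[3 16 13 _ _ _] head=2 tail=3 count=1
After op 6 (peek()): arr=[3 16 13 _ _ _] head=2 tail=3 count=1
After op 7 (write(10)): arr=[3 16 13 10 _ _] head=2 tail=4 count=2
After op 8 (write(14)): arr=[3 16 13 10 14 _] head=2 tail=5 count=3
After op 9 (read()): arr=[3 16 13 10 14 _] head=3 tail=5 count=2
After op 10 (read()): arr=[3 16 13 10 14 _] head=4 tail=5 count=1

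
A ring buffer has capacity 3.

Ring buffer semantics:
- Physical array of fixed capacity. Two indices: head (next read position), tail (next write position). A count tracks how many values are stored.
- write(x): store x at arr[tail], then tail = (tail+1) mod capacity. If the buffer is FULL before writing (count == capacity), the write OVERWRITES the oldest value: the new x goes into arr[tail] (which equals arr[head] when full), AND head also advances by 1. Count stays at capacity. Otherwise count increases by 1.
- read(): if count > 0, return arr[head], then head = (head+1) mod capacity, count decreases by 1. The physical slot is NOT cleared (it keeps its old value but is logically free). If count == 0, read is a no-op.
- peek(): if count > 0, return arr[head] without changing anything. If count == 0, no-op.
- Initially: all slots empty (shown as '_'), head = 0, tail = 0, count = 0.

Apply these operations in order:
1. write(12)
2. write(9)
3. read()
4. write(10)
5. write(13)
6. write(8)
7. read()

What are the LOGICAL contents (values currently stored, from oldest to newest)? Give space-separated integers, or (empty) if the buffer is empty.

After op 1 (write(12)): arr=[12 _ _] head=0 tail=1 count=1
After op 2 (write(9)): arr=[12 9 _] head=0 tail=2 count=2
After op 3 (read()): arr=[12 9 _] head=1 tail=2 count=1
After op 4 (write(10)): arr=[12 9 10] head=1 tail=0 count=2
After op 5 (write(13)): arr=[13 9 10] head=1 tail=1 count=3
After op 6 (write(8)): arr=[13 8 10] head=2 tail=2 count=3
After op 7 (read()): arr=[13 8 10] head=0 tail=2 count=2

Answer: 13 8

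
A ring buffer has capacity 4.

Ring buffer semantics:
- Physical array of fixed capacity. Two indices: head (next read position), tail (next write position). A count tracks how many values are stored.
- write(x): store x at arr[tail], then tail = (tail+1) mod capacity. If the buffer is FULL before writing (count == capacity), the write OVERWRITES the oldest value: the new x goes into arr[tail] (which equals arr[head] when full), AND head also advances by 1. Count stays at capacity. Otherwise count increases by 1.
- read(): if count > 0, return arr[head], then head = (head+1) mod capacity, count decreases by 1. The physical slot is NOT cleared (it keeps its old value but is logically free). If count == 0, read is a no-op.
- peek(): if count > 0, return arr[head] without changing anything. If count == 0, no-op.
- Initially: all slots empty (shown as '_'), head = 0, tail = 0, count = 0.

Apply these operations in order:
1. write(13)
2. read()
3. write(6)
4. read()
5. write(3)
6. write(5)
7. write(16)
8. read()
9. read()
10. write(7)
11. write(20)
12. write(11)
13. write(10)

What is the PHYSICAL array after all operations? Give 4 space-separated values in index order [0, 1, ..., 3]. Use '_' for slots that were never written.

After op 1 (write(13)): arr=[13 _ _ _] head=0 tail=1 count=1
After op 2 (read()): arr=[13 _ _ _] head=1 tail=1 count=0
After op 3 (write(6)): arr=[13 6 _ _] head=1 tail=2 count=1
After op 4 (read()): arr=[13 6 _ _] head=2 tail=2 count=0
After op 5 (write(3)): arr=[13 6 3 _] head=2 tail=3 count=1
After op 6 (write(5)): arr=[13 6 3 5] head=2 tail=0 count=2
After op 7 (write(16)): arr=[16 6 3 5] head=2 tail=1 count=3
After op 8 (read()): arr=[16 6 3 5] head=3 tail=1 count=2
After op 9 (read()): arr=[16 6 3 5] head=0 tail=1 count=1
After op 10 (write(7)): arr=[16 7 3 5] head=0 tail=2 count=2
After op 11 (write(20)): arr=[16 7 20 5] head=0 tail=3 count=3
After op 12 (write(11)): arr=[16 7 20 11] head=0 tail=0 count=4
After op 13 (write(10)): arr=[10 7 20 11] head=1 tail=1 count=4

Answer: 10 7 20 11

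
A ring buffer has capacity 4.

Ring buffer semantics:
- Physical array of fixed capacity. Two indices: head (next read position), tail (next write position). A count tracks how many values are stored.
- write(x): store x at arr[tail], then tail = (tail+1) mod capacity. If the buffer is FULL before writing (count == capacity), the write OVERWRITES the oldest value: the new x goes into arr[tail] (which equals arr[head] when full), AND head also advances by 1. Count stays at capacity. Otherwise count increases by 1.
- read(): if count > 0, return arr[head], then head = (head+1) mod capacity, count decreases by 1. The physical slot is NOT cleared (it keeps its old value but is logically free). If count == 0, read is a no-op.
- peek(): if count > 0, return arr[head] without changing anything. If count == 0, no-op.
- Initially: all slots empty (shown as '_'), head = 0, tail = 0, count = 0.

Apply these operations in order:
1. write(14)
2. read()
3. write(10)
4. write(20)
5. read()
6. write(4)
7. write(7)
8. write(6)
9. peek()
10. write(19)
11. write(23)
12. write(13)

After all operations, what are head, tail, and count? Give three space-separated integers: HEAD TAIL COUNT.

Answer: 1 1 4

Derivation:
After op 1 (write(14)): arr=[14 _ _ _] head=0 tail=1 count=1
After op 2 (read()): arr=[14 _ _ _] head=1 tail=1 count=0
After op 3 (write(10)): arr=[14 10 _ _] head=1 tail=2 count=1
After op 4 (write(20)): arr=[14 10 20 _] head=1 tail=3 count=2
After op 5 (read()): arr=[14 10 20 _] head=2 tail=3 count=1
After op 6 (write(4)): arr=[14 10 20 4] head=2 tail=0 count=2
After op 7 (write(7)): arr=[7 10 20 4] head=2 tail=1 count=3
After op 8 (write(6)): arr=[7 6 20 4] head=2 tail=2 count=4
After op 9 (peek()): arr=[7 6 20 4] head=2 tail=2 count=4
After op 10 (write(19)): arr=[7 6 19 4] head=3 tail=3 count=4
After op 11 (write(23)): arr=[7 6 19 23] head=0 tail=0 count=4
After op 12 (write(13)): arr=[13 6 19 23] head=1 tail=1 count=4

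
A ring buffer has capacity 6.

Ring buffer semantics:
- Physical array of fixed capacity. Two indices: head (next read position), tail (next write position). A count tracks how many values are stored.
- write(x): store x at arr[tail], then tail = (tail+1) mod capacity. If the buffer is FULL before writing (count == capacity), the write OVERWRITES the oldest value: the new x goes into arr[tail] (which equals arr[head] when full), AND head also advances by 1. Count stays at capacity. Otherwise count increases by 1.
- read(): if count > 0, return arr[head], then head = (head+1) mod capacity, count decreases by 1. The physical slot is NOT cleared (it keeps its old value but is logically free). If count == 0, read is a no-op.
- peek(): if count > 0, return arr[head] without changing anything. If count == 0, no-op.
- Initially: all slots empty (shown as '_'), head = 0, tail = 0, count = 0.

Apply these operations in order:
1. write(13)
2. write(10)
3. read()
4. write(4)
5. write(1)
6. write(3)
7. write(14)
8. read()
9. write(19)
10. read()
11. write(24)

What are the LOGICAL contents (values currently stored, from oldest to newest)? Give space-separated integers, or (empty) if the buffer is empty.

After op 1 (write(13)): arr=[13 _ _ _ _ _] head=0 tail=1 count=1
After op 2 (write(10)): arr=[13 10 _ _ _ _] head=0 tail=2 count=2
After op 3 (read()): arr=[13 10 _ _ _ _] head=1 tail=2 count=1
After op 4 (write(4)): arr=[13 10 4 _ _ _] head=1 tail=3 count=2
After op 5 (write(1)): arr=[13 10 4 1 _ _] head=1 tail=4 count=3
After op 6 (write(3)): arr=[13 10 4 1 3 _] head=1 tail=5 count=4
After op 7 (write(14)): arr=[13 10 4 1 3 14] head=1 tail=0 count=5
After op 8 (read()): arr=[13 10 4 1 3 14] head=2 tail=0 count=4
After op 9 (write(19)): arr=[19 10 4 1 3 14] head=2 tail=1 count=5
After op 10 (read()): arr=[19 10 4 1 3 14] head=3 tail=1 count=4
After op 11 (write(24)): arr=[19 24 4 1 3 14] head=3 tail=2 count=5

Answer: 1 3 14 19 24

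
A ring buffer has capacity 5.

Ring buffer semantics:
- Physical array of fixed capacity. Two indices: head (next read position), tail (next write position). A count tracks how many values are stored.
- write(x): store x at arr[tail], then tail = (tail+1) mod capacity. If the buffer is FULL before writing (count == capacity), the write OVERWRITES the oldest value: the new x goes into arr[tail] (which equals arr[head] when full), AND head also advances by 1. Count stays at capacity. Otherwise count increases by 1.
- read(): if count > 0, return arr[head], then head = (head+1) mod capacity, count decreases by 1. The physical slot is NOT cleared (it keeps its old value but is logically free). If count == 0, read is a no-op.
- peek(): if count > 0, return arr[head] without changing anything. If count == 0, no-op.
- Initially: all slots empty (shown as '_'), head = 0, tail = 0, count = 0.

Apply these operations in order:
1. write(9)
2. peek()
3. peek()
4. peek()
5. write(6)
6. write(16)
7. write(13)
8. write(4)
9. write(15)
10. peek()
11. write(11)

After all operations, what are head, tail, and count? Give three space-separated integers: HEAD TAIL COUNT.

Answer: 2 2 5

Derivation:
After op 1 (write(9)): arr=[9 _ _ _ _] head=0 tail=1 count=1
After op 2 (peek()): arr=[9 _ _ _ _] head=0 tail=1 count=1
After op 3 (peek()): arr=[9 _ _ _ _] head=0 tail=1 count=1
After op 4 (peek()): arr=[9 _ _ _ _] head=0 tail=1 count=1
After op 5 (write(6)): arr=[9 6 _ _ _] head=0 tail=2 count=2
After op 6 (write(16)): arr=[9 6 16 _ _] head=0 tail=3 count=3
After op 7 (write(13)): arr=[9 6 16 13 _] head=0 tail=4 count=4
After op 8 (write(4)): arr=[9 6 16 13 4] head=0 tail=0 count=5
After op 9 (write(15)): arr=[15 6 16 13 4] head=1 tail=1 count=5
After op 10 (peek()): arr=[15 6 16 13 4] head=1 tail=1 count=5
After op 11 (write(11)): arr=[15 11 16 13 4] head=2 tail=2 count=5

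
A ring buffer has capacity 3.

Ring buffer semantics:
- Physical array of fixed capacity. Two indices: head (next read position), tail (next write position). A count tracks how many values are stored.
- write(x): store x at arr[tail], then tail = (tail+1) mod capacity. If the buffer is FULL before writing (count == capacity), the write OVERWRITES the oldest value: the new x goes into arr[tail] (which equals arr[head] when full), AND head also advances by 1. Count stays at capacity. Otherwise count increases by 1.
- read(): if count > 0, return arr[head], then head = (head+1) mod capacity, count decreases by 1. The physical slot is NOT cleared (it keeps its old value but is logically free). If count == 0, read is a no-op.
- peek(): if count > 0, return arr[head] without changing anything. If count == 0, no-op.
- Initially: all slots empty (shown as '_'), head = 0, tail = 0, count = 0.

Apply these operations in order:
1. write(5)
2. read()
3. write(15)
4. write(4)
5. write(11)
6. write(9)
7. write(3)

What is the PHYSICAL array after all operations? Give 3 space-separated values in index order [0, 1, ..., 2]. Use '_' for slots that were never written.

After op 1 (write(5)): arr=[5 _ _] head=0 tail=1 count=1
After op 2 (read()): arr=[5 _ _] head=1 tail=1 count=0
After op 3 (write(15)): arr=[5 15 _] head=1 tail=2 count=1
After op 4 (write(4)): arr=[5 15 4] head=1 tail=0 count=2
After op 5 (write(11)): arr=[11 15 4] head=1 tail=1 count=3
After op 6 (write(9)): arr=[11 9 4] head=2 tail=2 count=3
After op 7 (write(3)): arr=[11 9 3] head=0 tail=0 count=3

Answer: 11 9 3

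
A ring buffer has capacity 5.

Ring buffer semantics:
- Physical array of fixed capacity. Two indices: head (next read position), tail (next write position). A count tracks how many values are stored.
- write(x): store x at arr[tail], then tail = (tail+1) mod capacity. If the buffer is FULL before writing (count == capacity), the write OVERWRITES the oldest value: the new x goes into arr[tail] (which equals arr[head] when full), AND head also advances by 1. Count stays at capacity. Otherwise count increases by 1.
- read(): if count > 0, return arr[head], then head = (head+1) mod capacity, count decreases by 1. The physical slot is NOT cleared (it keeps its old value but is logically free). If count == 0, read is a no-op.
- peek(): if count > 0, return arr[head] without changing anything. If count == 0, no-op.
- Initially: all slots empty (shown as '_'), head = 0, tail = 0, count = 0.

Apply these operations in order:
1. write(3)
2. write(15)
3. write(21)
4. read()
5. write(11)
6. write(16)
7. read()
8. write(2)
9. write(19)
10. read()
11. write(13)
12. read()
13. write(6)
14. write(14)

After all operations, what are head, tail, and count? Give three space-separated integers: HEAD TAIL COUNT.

After op 1 (write(3)): arr=[3 _ _ _ _] head=0 tail=1 count=1
After op 2 (write(15)): arr=[3 15 _ _ _] head=0 tail=2 count=2
After op 3 (write(21)): arr=[3 15 21 _ _] head=0 tail=3 count=3
After op 4 (read()): arr=[3 15 21 _ _] head=1 tail=3 count=2
After op 5 (write(11)): arr=[3 15 21 11 _] head=1 tail=4 count=3
After op 6 (write(16)): arr=[3 15 21 11 16] head=1 tail=0 count=4
After op 7 (read()): arr=[3 15 21 11 16] head=2 tail=0 count=3
After op 8 (write(2)): arr=[2 15 21 11 16] head=2 tail=1 count=4
After op 9 (write(19)): arr=[2 19 21 11 16] head=2 tail=2 count=5
After op 10 (read()): arr=[2 19 21 11 16] head=3 tail=2 count=4
After op 11 (write(13)): arr=[2 19 13 11 16] head=3 tail=3 count=5
After op 12 (read()): arr=[2 19 13 11 16] head=4 tail=3 count=4
After op 13 (write(6)): arr=[2 19 13 6 16] head=4 tail=4 count=5
After op 14 (write(14)): arr=[2 19 13 6 14] head=0 tail=0 count=5

Answer: 0 0 5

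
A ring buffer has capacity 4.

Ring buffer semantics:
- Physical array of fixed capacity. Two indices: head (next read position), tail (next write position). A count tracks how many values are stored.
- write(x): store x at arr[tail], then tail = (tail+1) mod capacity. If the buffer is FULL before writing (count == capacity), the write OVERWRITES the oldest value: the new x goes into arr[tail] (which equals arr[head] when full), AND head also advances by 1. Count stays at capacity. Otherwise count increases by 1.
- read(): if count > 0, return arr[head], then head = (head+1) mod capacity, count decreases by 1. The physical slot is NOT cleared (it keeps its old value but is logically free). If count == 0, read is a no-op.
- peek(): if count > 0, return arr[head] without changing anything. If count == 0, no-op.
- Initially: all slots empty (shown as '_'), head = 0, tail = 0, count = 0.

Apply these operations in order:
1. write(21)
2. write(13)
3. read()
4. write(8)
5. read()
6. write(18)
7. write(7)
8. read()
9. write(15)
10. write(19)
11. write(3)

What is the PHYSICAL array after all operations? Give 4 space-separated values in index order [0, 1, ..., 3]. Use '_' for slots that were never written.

Answer: 7 15 19 3

Derivation:
After op 1 (write(21)): arr=[21 _ _ _] head=0 tail=1 count=1
After op 2 (write(13)): arr=[21 13 _ _] head=0 tail=2 count=2
After op 3 (read()): arr=[21 13 _ _] head=1 tail=2 count=1
After op 4 (write(8)): arr=[21 13 8 _] head=1 tail=3 count=2
After op 5 (read()): arr=[21 13 8 _] head=2 tail=3 count=1
After op 6 (write(18)): arr=[21 13 8 18] head=2 tail=0 count=2
After op 7 (write(7)): arr=[7 13 8 18] head=2 tail=1 count=3
After op 8 (read()): arr=[7 13 8 18] head=3 tail=1 count=2
After op 9 (write(15)): arr=[7 15 8 18] head=3 tail=2 count=3
After op 10 (write(19)): arr=[7 15 19 18] head=3 tail=3 count=4
After op 11 (write(3)): arr=[7 15 19 3] head=0 tail=0 count=4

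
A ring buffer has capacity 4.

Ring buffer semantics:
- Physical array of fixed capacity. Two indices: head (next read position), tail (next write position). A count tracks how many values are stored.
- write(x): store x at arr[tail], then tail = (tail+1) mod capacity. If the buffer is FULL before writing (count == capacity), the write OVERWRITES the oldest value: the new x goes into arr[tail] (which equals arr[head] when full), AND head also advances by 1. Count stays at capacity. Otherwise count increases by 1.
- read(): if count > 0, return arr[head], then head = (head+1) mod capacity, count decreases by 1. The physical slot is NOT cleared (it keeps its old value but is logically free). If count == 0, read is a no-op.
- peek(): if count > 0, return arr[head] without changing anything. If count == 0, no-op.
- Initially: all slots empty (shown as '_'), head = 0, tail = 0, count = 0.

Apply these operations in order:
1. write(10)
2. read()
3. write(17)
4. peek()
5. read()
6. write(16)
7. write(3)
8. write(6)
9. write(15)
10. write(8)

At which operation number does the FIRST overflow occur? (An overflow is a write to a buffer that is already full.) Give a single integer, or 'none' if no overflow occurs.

Answer: 10

Derivation:
After op 1 (write(10)): arr=[10 _ _ _] head=0 tail=1 count=1
After op 2 (read()): arr=[10 _ _ _] head=1 tail=1 count=0
After op 3 (write(17)): arr=[10 17 _ _] head=1 tail=2 count=1
After op 4 (peek()): arr=[10 17 _ _] head=1 tail=2 count=1
After op 5 (read()): arr=[10 17 _ _] head=2 tail=2 count=0
After op 6 (write(16)): arr=[10 17 16 _] head=2 tail=3 count=1
After op 7 (write(3)): arr=[10 17 16 3] head=2 tail=0 count=2
After op 8 (write(6)): arr=[6 17 16 3] head=2 tail=1 count=3
After op 9 (write(15)): arr=[6 15 16 3] head=2 tail=2 count=4
After op 10 (write(8)): arr=[6 15 8 3] head=3 tail=3 count=4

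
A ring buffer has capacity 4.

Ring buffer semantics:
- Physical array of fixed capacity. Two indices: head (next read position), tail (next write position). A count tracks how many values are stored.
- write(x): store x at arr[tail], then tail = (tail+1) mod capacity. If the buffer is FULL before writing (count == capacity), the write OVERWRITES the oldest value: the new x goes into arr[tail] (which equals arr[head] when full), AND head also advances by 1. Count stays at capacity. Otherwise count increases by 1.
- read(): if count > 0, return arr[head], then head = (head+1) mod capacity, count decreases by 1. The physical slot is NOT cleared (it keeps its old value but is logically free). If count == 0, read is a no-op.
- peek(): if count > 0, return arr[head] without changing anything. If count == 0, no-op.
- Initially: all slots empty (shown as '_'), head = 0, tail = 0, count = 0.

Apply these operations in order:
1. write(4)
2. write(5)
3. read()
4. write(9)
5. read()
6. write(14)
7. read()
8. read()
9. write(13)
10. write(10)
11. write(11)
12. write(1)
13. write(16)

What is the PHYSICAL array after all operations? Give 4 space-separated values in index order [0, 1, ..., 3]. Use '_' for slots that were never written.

Answer: 16 10 11 1

Derivation:
After op 1 (write(4)): arr=[4 _ _ _] head=0 tail=1 count=1
After op 2 (write(5)): arr=[4 5 _ _] head=0 tail=2 count=2
After op 3 (read()): arr=[4 5 _ _] head=1 tail=2 count=1
After op 4 (write(9)): arr=[4 5 9 _] head=1 tail=3 count=2
After op 5 (read()): arr=[4 5 9 _] head=2 tail=3 count=1
After op 6 (write(14)): arr=[4 5 9 14] head=2 tail=0 count=2
After op 7 (read()): arr=[4 5 9 14] head=3 tail=0 count=1
After op 8 (read()): arr=[4 5 9 14] head=0 tail=0 count=0
After op 9 (write(13)): arr=[13 5 9 14] head=0 tail=1 count=1
After op 10 (write(10)): arr=[13 10 9 14] head=0 tail=2 count=2
After op 11 (write(11)): arr=[13 10 11 14] head=0 tail=3 count=3
After op 12 (write(1)): arr=[13 10 11 1] head=0 tail=0 count=4
After op 13 (write(16)): arr=[16 10 11 1] head=1 tail=1 count=4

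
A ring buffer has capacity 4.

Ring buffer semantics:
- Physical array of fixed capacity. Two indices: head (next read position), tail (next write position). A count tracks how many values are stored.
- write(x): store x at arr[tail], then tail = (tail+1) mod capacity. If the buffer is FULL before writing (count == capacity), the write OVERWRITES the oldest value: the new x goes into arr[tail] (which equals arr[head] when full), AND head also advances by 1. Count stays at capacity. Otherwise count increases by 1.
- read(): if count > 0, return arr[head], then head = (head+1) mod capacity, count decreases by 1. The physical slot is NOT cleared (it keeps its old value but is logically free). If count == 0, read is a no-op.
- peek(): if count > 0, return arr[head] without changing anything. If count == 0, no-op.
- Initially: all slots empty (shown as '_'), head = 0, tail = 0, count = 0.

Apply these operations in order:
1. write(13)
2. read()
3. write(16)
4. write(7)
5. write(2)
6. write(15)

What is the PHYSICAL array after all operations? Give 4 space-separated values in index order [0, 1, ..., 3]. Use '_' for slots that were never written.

After op 1 (write(13)): arr=[13 _ _ _] head=0 tail=1 count=1
After op 2 (read()): arr=[13 _ _ _] head=1 tail=1 count=0
After op 3 (write(16)): arr=[13 16 _ _] head=1 tail=2 count=1
After op 4 (write(7)): arr=[13 16 7 _] head=1 tail=3 count=2
After op 5 (write(2)): arr=[13 16 7 2] head=1 tail=0 count=3
After op 6 (write(15)): arr=[15 16 7 2] head=1 tail=1 count=4

Answer: 15 16 7 2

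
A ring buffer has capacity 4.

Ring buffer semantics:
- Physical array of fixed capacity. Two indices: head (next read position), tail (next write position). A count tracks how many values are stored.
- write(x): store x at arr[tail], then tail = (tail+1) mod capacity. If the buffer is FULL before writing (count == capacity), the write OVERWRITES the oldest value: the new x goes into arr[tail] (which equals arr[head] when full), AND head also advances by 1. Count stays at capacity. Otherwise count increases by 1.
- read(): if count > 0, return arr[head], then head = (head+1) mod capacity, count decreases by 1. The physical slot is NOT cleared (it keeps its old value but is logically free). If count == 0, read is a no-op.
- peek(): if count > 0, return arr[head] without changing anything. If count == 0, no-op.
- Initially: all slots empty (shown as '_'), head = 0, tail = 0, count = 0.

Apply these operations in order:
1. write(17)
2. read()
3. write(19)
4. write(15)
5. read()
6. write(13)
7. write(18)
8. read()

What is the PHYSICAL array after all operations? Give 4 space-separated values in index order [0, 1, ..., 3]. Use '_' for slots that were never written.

Answer: 18 19 15 13

Derivation:
After op 1 (write(17)): arr=[17 _ _ _] head=0 tail=1 count=1
After op 2 (read()): arr=[17 _ _ _] head=1 tail=1 count=0
After op 3 (write(19)): arr=[17 19 _ _] head=1 tail=2 count=1
After op 4 (write(15)): arr=[17 19 15 _] head=1 tail=3 count=2
After op 5 (read()): arr=[17 19 15 _] head=2 tail=3 count=1
After op 6 (write(13)): arr=[17 19 15 13] head=2 tail=0 count=2
After op 7 (write(18)): arr=[18 19 15 13] head=2 tail=1 count=3
After op 8 (read()): arr=[18 19 15 13] head=3 tail=1 count=2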